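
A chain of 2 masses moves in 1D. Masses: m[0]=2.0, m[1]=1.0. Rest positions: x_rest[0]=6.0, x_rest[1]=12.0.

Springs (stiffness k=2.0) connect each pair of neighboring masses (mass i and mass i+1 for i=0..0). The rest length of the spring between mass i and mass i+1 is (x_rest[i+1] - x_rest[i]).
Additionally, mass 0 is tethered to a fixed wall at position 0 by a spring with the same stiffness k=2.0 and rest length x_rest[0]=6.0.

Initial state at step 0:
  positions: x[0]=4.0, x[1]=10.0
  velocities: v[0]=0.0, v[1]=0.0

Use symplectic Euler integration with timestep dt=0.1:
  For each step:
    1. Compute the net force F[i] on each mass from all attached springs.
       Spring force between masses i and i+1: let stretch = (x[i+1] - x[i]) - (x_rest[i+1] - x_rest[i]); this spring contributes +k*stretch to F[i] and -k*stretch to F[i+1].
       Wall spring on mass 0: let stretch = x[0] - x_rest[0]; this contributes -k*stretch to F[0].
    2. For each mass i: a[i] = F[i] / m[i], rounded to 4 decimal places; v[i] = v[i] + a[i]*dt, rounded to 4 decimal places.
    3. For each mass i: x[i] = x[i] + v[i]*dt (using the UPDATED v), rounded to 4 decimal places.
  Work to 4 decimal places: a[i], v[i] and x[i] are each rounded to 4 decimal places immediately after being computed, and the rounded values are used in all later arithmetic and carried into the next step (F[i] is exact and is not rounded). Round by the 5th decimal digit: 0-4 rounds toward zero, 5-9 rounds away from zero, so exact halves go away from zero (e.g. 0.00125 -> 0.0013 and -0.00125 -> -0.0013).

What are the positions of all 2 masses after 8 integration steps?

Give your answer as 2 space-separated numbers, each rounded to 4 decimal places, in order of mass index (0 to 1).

Step 0: x=[4.0000 10.0000] v=[0.0000 0.0000]
Step 1: x=[4.0200 10.0000] v=[0.2000 0.0000]
Step 2: x=[4.0596 10.0004] v=[0.3960 0.0040]
Step 3: x=[4.1180 10.0020] v=[0.5841 0.0158]
Step 4: x=[4.1941 10.0059] v=[0.7607 0.0390]
Step 5: x=[4.2864 10.0136] v=[0.9225 0.0766]
Step 6: x=[4.3931 10.0267] v=[1.0666 0.1312]
Step 7: x=[4.5122 10.0472] v=[1.1907 0.2045]
Step 8: x=[4.6415 10.0770] v=[1.2930 0.2975]

Answer: 4.6415 10.0770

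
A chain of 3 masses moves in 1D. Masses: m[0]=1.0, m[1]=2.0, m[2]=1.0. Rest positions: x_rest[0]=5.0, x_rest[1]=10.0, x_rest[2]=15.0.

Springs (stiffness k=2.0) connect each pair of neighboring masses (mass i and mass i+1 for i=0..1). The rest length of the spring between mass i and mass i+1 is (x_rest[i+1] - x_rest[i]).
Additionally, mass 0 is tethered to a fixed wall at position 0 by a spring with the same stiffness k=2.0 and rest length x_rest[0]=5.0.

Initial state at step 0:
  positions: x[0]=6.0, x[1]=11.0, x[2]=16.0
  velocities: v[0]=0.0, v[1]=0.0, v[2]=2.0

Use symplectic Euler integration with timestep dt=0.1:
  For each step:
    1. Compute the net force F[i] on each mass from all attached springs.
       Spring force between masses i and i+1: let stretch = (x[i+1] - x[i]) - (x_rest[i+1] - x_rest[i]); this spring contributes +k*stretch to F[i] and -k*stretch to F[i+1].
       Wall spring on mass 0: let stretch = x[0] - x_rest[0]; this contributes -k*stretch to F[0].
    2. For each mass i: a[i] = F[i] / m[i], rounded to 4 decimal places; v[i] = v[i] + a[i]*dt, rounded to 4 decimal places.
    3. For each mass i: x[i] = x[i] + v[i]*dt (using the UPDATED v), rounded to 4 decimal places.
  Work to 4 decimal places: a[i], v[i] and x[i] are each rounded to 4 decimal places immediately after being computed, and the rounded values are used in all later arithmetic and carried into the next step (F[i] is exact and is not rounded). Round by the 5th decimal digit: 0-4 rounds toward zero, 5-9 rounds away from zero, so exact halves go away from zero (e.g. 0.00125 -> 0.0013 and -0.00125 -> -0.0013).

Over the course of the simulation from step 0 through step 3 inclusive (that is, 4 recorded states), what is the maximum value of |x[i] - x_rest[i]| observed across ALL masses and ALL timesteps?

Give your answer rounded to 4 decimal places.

Step 0: x=[6.0000 11.0000 16.0000] v=[0.0000 0.0000 2.0000]
Step 1: x=[5.9800 11.0000 16.2000] v=[-0.2000 0.0000 2.0000]
Step 2: x=[5.9408 11.0018 16.3960] v=[-0.3920 0.0180 1.9600]
Step 3: x=[5.8840 11.0069 16.5841] v=[-0.5680 0.0513 1.8812]
Max displacement = 1.5841

Answer: 1.5841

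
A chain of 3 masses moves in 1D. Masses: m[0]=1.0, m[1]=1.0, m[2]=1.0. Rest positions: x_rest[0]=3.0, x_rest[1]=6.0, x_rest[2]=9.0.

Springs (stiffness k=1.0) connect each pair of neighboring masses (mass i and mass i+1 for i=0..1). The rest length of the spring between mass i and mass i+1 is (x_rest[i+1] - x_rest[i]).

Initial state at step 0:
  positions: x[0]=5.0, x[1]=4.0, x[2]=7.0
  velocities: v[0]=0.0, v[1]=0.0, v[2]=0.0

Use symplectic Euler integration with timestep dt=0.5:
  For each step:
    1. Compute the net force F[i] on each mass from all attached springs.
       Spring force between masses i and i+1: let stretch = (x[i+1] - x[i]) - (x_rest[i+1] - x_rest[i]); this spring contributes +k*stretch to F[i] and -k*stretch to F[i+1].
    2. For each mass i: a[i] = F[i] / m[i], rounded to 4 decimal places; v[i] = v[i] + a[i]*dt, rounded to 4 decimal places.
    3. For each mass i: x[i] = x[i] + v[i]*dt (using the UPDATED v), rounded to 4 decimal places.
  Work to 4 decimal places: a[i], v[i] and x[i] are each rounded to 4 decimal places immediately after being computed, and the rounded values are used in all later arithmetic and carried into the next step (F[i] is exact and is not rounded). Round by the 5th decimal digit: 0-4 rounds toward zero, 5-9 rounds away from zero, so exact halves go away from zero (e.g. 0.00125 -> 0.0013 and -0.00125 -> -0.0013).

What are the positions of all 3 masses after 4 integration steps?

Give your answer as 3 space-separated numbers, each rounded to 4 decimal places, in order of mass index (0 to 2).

Step 0: x=[5.0000 4.0000 7.0000] v=[0.0000 0.0000 0.0000]
Step 1: x=[4.0000 5.0000 7.0000] v=[-2.0000 2.0000 0.0000]
Step 2: x=[2.5000 6.2500 7.2500] v=[-3.0000 2.5000 0.5000]
Step 3: x=[1.1875 6.8125 8.0000] v=[-2.6250 1.1250 1.5000]
Step 4: x=[0.5313 6.2656 9.2032] v=[-1.3125 -1.0938 2.4063]

Answer: 0.5313 6.2656 9.2032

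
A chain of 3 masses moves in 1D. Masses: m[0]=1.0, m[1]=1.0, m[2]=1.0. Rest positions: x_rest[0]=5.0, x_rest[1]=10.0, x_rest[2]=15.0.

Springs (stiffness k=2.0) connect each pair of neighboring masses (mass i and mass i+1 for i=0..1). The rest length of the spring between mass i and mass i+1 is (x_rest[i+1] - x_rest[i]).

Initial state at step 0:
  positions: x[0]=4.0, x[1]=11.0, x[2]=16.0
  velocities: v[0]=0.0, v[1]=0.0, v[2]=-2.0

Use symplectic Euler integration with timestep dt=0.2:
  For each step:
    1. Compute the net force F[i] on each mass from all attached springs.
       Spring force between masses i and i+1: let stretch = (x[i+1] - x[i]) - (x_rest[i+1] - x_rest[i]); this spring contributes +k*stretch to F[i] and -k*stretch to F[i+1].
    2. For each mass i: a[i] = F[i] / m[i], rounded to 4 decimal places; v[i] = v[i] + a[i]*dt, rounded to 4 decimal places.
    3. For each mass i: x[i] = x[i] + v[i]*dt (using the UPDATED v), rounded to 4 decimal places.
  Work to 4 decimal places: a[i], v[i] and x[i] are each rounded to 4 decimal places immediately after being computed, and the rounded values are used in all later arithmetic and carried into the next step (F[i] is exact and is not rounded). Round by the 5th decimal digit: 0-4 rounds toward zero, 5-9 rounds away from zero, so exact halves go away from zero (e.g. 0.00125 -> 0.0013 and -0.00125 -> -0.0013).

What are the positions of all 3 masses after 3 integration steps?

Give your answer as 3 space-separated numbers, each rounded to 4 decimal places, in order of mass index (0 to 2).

Step 0: x=[4.0000 11.0000 16.0000] v=[0.0000 0.0000 -2.0000]
Step 1: x=[4.1600 10.8400 15.6000] v=[0.8000 -0.8000 -2.0000]
Step 2: x=[4.4544 10.5264 15.2192] v=[1.4720 -1.5680 -1.9040]
Step 3: x=[4.8346 10.1025 14.8630] v=[1.9008 -2.1197 -1.7811]

Answer: 4.8346 10.1025 14.8630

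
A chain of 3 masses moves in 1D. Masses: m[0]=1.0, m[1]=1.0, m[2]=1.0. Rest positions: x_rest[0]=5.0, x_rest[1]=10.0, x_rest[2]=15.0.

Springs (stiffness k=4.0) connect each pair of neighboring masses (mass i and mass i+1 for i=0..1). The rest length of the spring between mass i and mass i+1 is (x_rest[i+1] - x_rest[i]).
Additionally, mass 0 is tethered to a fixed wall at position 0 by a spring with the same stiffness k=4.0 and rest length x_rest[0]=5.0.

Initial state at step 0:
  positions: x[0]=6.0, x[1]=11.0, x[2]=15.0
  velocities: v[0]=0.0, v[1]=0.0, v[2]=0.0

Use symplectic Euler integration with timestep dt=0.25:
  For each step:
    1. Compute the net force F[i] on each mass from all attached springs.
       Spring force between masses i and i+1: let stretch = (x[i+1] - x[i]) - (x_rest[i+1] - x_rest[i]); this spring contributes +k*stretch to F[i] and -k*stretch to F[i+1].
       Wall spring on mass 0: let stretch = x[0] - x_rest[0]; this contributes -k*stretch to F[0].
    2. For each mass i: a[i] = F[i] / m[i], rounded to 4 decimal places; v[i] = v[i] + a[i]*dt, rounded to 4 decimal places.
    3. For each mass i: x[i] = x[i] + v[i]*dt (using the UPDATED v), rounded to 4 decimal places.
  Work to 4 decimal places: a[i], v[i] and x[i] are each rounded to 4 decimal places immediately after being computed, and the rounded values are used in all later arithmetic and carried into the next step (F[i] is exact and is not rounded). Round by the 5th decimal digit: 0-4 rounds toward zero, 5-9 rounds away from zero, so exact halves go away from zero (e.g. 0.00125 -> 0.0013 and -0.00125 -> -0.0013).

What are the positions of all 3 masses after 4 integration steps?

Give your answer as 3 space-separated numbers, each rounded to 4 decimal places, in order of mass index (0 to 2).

Step 0: x=[6.0000 11.0000 15.0000] v=[0.0000 0.0000 0.0000]
Step 1: x=[5.7500 10.7500 15.2500] v=[-1.0000 -1.0000 1.0000]
Step 2: x=[5.3125 10.3750 15.6250] v=[-1.7500 -1.5000 1.5000]
Step 3: x=[4.8125 10.0469 15.9375] v=[-2.0000 -1.3125 1.2500]
Step 4: x=[4.4180 9.8828 16.0274] v=[-1.5781 -0.6563 0.3594]

Answer: 4.4180 9.8828 16.0274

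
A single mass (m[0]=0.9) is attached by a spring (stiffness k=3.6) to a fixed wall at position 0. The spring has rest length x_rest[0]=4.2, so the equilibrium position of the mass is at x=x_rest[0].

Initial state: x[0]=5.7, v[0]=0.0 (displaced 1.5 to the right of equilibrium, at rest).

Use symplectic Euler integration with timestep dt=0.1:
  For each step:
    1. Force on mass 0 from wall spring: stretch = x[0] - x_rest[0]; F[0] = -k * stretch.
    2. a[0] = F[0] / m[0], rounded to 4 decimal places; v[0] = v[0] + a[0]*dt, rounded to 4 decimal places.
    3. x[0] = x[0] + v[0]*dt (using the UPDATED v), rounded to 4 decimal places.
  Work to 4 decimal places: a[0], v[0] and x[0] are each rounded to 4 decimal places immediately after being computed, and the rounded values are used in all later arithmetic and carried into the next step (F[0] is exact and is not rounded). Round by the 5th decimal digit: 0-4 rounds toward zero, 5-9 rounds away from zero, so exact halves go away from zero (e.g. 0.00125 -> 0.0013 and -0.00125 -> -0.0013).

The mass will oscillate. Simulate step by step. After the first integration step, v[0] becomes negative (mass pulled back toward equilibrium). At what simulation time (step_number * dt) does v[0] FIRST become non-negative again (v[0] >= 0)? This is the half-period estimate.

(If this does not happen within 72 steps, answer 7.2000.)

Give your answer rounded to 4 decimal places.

Answer: 1.6000

Derivation:
Step 0: x=[5.7000] v=[0.0000]
Step 1: x=[5.6400] v=[-0.6000]
Step 2: x=[5.5224] v=[-1.1760]
Step 3: x=[5.3519] v=[-1.7050]
Step 4: x=[5.1353] v=[-2.1658]
Step 5: x=[4.8813] v=[-2.5399]
Step 6: x=[4.6001] v=[-2.8124]
Step 7: x=[4.3029] v=[-2.9724]
Step 8: x=[4.0015] v=[-3.0136]
Step 9: x=[3.7081] v=[-2.9342]
Step 10: x=[3.4344] v=[-2.7374]
Step 11: x=[3.1913] v=[-2.4312]
Step 12: x=[2.9885] v=[-2.0277]
Step 13: x=[2.8342] v=[-1.5431]
Step 14: x=[2.7345] v=[-0.9968]
Step 15: x=[2.6934] v=[-0.4106]
Step 16: x=[2.7126] v=[0.1920]
First v>=0 after going negative at step 16, time=1.6000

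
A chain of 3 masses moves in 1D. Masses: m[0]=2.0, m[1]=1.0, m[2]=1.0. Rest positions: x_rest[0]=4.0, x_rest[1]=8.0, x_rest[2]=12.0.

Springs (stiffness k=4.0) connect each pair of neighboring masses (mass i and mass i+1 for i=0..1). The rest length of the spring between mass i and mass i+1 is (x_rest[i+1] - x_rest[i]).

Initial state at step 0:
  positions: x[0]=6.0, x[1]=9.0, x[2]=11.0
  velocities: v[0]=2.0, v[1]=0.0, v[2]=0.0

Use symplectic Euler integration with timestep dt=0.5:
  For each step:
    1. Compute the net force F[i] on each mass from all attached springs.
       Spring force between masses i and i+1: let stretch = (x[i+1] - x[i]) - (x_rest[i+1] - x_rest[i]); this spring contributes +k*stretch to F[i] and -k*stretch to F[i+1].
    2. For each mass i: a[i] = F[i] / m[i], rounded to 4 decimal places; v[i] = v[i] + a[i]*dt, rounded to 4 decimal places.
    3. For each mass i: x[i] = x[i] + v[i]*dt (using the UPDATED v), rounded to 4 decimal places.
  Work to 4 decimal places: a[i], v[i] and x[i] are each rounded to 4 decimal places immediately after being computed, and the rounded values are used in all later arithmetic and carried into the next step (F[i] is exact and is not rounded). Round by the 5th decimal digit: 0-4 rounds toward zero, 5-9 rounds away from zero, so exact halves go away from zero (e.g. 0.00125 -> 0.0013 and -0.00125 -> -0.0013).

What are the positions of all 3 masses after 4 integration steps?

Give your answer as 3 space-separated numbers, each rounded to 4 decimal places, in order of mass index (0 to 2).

Step 0: x=[6.0000 9.0000 11.0000] v=[2.0000 0.0000 0.0000]
Step 1: x=[6.5000 8.0000 13.0000] v=[1.0000 -2.0000 4.0000]
Step 2: x=[5.7500 10.5000 14.0000] v=[-1.5000 5.0000 2.0000]
Step 3: x=[5.3750 11.7500 15.5000] v=[-0.7500 2.5000 3.0000]
Step 4: x=[6.1875 10.3750 17.2500] v=[1.6250 -2.7500 3.5000]

Answer: 6.1875 10.3750 17.2500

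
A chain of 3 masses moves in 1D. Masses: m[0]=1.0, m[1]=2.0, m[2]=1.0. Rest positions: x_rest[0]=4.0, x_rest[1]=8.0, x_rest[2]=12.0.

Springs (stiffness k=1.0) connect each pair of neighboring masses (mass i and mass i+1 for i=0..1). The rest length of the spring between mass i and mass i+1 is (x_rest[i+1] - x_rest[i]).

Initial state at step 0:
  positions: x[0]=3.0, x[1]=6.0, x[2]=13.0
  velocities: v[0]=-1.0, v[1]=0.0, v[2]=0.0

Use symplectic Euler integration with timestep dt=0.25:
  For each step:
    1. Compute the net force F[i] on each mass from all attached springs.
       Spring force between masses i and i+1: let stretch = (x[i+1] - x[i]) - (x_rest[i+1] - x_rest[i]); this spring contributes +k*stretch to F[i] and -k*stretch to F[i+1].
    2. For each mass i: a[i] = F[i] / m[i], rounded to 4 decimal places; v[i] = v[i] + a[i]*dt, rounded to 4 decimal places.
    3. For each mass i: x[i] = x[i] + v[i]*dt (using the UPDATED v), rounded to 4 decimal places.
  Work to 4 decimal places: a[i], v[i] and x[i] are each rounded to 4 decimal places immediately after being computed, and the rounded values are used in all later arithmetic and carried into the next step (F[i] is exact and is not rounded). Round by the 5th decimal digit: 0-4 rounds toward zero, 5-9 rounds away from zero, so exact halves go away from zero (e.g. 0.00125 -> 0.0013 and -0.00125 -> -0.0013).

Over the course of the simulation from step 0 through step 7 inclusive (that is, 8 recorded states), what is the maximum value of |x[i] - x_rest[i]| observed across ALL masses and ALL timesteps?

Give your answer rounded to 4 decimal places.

Answer: 2.6556

Derivation:
Step 0: x=[3.0000 6.0000 13.0000] v=[-1.0000 0.0000 0.0000]
Step 1: x=[2.6875 6.1250 12.8125] v=[-1.2500 0.5000 -0.7500]
Step 2: x=[2.3399 6.3516 12.4570] v=[-1.3906 0.9063 -1.4219]
Step 3: x=[1.9930 6.6436 11.9699] v=[-1.3877 1.1680 -1.9483]
Step 4: x=[1.6867 6.9567 11.3999] v=[-1.2251 1.2525 -2.2799]
Step 5: x=[1.4598 7.2440 10.8022] v=[-0.9076 1.1492 -2.3907]
Step 6: x=[1.3444 7.4618 10.2321] v=[-0.4616 0.8710 -2.2803]
Step 7: x=[1.3614 7.5750 9.7389] v=[0.0678 0.4526 -1.9729]
Max displacement = 2.6556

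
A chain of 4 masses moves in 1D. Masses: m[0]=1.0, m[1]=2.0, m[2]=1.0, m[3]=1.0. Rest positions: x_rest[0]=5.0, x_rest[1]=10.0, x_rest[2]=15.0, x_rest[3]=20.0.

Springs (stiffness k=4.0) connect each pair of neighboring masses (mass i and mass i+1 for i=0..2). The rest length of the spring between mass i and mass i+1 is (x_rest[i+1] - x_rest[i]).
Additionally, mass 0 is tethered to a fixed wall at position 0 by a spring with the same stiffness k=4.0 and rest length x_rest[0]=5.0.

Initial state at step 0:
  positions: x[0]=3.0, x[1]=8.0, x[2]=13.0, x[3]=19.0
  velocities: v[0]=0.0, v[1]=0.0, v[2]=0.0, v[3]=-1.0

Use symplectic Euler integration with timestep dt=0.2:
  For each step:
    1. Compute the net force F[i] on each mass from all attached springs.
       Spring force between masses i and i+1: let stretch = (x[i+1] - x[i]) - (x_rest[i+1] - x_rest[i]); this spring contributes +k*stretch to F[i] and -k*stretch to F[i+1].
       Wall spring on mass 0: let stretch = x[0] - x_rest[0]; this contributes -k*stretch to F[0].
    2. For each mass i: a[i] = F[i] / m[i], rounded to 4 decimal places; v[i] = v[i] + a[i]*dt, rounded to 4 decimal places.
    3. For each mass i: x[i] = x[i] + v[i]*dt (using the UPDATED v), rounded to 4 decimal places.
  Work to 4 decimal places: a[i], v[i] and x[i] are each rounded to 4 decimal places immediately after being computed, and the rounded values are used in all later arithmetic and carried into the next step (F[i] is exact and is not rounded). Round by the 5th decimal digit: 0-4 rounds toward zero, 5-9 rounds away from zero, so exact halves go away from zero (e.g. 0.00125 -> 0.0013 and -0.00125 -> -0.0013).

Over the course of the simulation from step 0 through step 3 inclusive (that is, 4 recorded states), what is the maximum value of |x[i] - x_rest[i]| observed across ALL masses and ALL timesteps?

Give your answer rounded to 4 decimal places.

Step 0: x=[3.0000 8.0000 13.0000 19.0000] v=[0.0000 0.0000 0.0000 -1.0000]
Step 1: x=[3.3200 8.0000 13.1600 18.6400] v=[1.6000 0.0000 0.8000 -1.8000]
Step 2: x=[3.8576 8.0384 13.3712 18.2032] v=[2.6880 0.1920 1.0560 -2.1840]
Step 3: x=[4.4469 8.1690 13.5023 17.7933] v=[2.9466 0.6528 0.6554 -2.0496]
Max displacement = 2.2067

Answer: 2.2067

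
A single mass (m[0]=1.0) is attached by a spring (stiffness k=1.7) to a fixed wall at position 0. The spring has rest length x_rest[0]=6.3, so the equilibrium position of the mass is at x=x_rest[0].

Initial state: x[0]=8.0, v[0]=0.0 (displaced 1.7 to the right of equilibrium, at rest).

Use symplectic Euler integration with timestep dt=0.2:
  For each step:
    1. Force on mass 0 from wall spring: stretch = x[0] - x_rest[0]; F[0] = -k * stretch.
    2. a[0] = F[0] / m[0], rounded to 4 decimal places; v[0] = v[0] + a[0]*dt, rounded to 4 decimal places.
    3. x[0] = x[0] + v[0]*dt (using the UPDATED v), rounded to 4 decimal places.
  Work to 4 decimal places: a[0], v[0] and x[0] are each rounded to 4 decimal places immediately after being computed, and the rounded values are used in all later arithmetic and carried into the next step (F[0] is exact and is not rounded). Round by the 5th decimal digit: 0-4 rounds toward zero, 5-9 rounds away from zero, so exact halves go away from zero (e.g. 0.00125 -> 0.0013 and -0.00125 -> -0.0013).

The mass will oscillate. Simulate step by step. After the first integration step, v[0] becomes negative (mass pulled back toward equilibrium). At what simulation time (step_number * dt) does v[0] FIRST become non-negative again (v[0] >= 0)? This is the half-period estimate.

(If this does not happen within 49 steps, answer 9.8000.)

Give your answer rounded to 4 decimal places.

Step 0: x=[8.0000] v=[0.0000]
Step 1: x=[7.8844] v=[-0.5780]
Step 2: x=[7.6611] v=[-1.1167]
Step 3: x=[7.3452] v=[-1.5795]
Step 4: x=[6.9582] v=[-1.9349]
Step 5: x=[6.5265] v=[-2.1587]
Step 6: x=[6.0794] v=[-2.2357]
Step 7: x=[5.6473] v=[-2.1607]
Step 8: x=[5.2595] v=[-1.9388]
Step 9: x=[4.9425] v=[-1.5850]
Step 10: x=[4.7178] v=[-1.1234]
Step 11: x=[4.6007] v=[-0.5855]
Step 12: x=[4.5992] v=[-0.0077]
Step 13: x=[4.7133] v=[0.5706]
First v>=0 after going negative at step 13, time=2.6000

Answer: 2.6000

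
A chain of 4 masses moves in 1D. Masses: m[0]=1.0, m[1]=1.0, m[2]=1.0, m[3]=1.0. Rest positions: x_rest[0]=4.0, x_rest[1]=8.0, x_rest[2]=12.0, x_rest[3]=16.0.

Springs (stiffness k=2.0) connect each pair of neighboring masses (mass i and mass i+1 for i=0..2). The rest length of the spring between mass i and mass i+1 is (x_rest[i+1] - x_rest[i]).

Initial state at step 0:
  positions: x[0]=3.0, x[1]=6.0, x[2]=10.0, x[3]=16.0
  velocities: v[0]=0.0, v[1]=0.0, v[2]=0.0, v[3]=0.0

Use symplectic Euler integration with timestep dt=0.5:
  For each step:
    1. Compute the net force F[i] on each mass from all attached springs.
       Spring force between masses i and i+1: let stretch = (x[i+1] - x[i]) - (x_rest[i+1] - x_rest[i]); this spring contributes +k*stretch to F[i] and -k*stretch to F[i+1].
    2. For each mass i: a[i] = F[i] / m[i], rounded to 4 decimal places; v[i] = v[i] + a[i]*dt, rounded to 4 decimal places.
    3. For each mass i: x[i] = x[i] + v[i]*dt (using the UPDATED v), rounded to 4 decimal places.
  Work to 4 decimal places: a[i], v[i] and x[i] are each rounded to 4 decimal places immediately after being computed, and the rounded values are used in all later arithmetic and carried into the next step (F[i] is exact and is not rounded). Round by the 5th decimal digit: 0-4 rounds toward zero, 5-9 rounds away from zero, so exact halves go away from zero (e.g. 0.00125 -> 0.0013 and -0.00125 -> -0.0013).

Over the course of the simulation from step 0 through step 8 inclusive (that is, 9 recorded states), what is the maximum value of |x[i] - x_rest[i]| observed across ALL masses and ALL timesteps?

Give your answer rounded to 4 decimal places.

Answer: 2.1875

Derivation:
Step 0: x=[3.0000 6.0000 10.0000 16.0000] v=[0.0000 0.0000 0.0000 0.0000]
Step 1: x=[2.5000 6.5000 11.0000 15.0000] v=[-1.0000 1.0000 2.0000 -2.0000]
Step 2: x=[2.0000 7.2500 11.7500 14.0000] v=[-1.0000 1.5000 1.5000 -2.0000]
Step 3: x=[2.1250 7.6250 11.3750 13.8750] v=[0.2500 0.7500 -0.7500 -0.2500]
Step 4: x=[3.0000 7.1250 10.3750 14.5000] v=[1.7500 -1.0000 -2.0000 1.2500]
Step 5: x=[3.9375 6.1875 9.8125 15.0625] v=[1.8750 -1.8750 -1.1250 1.1250]
Step 6: x=[4.0000 5.9375 10.0625 15.0000] v=[0.1250 -0.5000 0.5000 -0.1250]
Step 7: x=[3.0313 6.7813 10.7188 14.4688] v=[-1.9375 1.6875 1.3125 -1.0625]
Step 8: x=[1.9376 7.7188 11.2813 14.0626] v=[-2.1875 1.8750 1.1250 -0.8125]
Max displacement = 2.1875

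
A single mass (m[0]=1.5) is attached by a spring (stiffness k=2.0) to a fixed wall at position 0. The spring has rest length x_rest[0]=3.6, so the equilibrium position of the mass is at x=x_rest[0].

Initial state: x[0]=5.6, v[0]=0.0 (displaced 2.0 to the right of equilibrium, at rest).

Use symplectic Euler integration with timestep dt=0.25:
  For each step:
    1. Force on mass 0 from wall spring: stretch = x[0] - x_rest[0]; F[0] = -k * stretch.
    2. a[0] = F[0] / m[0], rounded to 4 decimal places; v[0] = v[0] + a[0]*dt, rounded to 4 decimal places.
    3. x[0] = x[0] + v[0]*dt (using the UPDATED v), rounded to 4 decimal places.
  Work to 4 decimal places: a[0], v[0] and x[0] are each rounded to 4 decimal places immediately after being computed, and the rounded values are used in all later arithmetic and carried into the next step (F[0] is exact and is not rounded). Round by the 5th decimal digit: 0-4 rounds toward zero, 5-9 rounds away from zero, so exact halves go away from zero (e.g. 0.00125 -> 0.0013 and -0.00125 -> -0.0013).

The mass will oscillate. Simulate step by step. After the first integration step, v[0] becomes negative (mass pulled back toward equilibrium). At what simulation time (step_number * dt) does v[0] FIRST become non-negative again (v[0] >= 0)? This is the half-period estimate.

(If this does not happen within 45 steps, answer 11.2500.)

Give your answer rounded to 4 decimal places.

Step 0: x=[5.6000] v=[0.0000]
Step 1: x=[5.4333] v=[-0.6667]
Step 2: x=[5.1139] v=[-1.2778]
Step 3: x=[4.6683] v=[-1.7824]
Step 4: x=[4.1337] v=[-2.1385]
Step 5: x=[3.5546] v=[-2.3164]
Step 6: x=[2.9793] v=[-2.3013]
Step 7: x=[2.4557] v=[-2.0944]
Step 8: x=[2.0275] v=[-1.7130]
Step 9: x=[1.7303] v=[-1.1888]
Step 10: x=[1.5889] v=[-0.5656]
Step 11: x=[1.6151] v=[0.1048]
First v>=0 after going negative at step 11, time=2.7500

Answer: 2.7500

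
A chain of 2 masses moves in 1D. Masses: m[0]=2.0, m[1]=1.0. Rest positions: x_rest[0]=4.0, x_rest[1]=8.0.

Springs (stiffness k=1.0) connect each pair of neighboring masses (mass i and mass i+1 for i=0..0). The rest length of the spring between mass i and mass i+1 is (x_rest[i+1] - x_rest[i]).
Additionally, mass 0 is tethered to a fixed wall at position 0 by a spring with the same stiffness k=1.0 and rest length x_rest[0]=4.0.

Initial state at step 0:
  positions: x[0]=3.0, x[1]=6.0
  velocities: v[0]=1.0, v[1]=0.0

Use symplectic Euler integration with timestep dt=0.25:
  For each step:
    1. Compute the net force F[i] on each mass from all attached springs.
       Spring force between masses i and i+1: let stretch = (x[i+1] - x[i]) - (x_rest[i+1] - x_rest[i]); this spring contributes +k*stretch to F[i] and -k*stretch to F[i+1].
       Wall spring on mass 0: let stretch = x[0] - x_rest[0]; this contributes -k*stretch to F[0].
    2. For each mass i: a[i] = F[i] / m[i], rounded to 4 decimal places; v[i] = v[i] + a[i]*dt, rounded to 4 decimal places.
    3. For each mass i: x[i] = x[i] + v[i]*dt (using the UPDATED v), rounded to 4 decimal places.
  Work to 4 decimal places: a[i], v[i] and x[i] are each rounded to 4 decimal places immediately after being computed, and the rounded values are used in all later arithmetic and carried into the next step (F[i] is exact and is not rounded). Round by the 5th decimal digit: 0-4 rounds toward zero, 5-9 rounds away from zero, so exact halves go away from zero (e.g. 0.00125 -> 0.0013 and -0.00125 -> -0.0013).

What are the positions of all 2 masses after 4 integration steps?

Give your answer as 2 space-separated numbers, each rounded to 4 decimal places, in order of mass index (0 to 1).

Step 0: x=[3.0000 6.0000] v=[1.0000 0.0000]
Step 1: x=[3.2500 6.0625] v=[1.0000 0.2500]
Step 2: x=[3.4863 6.1992] v=[0.9453 0.5469]
Step 3: x=[3.6985 6.4164] v=[0.8486 0.8687]
Step 4: x=[3.8800 6.7137] v=[0.7260 1.1892]

Answer: 3.8800 6.7137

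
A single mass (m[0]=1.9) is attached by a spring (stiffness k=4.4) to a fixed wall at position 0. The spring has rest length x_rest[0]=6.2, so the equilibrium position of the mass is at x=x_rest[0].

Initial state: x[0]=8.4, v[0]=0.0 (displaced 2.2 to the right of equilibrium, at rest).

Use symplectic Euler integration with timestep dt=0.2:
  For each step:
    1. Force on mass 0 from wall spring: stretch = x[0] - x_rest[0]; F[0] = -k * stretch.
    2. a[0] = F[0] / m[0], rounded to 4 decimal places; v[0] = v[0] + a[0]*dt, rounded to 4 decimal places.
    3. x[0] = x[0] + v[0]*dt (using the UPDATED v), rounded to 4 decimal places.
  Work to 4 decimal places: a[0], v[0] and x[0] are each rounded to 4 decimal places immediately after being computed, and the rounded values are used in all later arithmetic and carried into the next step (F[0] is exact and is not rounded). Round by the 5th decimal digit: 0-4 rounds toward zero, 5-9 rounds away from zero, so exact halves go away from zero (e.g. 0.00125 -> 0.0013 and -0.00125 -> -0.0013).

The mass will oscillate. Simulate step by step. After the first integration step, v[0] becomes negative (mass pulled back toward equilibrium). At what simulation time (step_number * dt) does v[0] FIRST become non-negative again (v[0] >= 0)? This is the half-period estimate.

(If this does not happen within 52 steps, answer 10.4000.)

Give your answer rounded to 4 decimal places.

Step 0: x=[8.4000] v=[0.0000]
Step 1: x=[8.1962] v=[-1.0189]
Step 2: x=[7.8075] v=[-1.9435]
Step 3: x=[7.2699] v=[-2.6880]
Step 4: x=[6.6332] v=[-3.1835]
Step 5: x=[5.9564] v=[-3.3841]
Step 6: x=[5.3021] v=[-3.2713]
Step 7: x=[4.7310] v=[-2.8554]
Step 8: x=[4.2960] v=[-2.1750]
Step 9: x=[4.0374] v=[-1.2931]
Step 10: x=[3.9791] v=[-0.2915]
Step 11: x=[4.1265] v=[0.7371]
First v>=0 after going negative at step 11, time=2.2000

Answer: 2.2000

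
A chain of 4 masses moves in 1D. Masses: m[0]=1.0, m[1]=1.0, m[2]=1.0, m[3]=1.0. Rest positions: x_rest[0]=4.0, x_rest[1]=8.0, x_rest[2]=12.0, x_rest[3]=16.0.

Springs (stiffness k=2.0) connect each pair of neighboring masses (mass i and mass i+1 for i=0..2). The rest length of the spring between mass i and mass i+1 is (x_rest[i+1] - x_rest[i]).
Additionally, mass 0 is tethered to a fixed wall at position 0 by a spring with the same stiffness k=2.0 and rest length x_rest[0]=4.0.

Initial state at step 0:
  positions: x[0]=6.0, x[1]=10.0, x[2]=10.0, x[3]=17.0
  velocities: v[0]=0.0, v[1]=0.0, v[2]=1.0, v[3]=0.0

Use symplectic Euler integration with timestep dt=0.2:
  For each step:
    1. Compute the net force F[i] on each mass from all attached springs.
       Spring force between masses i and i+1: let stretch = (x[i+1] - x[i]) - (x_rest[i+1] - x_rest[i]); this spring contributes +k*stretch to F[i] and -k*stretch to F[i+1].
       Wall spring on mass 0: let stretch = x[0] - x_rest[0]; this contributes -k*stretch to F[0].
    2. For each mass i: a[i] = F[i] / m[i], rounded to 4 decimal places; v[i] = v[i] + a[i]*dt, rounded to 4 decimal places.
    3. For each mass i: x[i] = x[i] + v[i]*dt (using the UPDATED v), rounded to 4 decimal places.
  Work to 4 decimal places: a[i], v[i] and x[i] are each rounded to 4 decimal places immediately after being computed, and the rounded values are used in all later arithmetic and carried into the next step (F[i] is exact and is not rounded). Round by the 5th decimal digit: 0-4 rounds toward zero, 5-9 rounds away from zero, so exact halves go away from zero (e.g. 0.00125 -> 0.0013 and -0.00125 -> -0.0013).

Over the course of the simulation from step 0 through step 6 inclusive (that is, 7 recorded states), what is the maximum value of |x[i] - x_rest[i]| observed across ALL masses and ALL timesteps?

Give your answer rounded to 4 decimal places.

Answer: 3.2331

Derivation:
Step 0: x=[6.0000 10.0000 10.0000 17.0000] v=[0.0000 0.0000 1.0000 0.0000]
Step 1: x=[5.8400 9.6800 10.7600 16.7600] v=[-0.8000 -1.6000 3.8000 -1.2000]
Step 2: x=[5.5200 9.1392 11.9136 16.3600] v=[-1.6000 -2.7040 5.7680 -2.0000]
Step 3: x=[5.0479 8.5308 13.2010 15.9243] v=[-2.3603 -3.0419 6.4368 -2.1786]
Step 4: x=[4.4506 8.0174 14.3326 15.5907] v=[-2.9863 -2.5670 5.6580 -1.6679]
Step 5: x=[3.7826 7.7239 15.0596 15.4765] v=[-3.3398 -1.4676 3.6352 -0.5711]
Step 6: x=[3.1273 7.7019 15.2331 15.6489] v=[-3.2763 -0.1098 0.8677 0.8621]
Max displacement = 3.2331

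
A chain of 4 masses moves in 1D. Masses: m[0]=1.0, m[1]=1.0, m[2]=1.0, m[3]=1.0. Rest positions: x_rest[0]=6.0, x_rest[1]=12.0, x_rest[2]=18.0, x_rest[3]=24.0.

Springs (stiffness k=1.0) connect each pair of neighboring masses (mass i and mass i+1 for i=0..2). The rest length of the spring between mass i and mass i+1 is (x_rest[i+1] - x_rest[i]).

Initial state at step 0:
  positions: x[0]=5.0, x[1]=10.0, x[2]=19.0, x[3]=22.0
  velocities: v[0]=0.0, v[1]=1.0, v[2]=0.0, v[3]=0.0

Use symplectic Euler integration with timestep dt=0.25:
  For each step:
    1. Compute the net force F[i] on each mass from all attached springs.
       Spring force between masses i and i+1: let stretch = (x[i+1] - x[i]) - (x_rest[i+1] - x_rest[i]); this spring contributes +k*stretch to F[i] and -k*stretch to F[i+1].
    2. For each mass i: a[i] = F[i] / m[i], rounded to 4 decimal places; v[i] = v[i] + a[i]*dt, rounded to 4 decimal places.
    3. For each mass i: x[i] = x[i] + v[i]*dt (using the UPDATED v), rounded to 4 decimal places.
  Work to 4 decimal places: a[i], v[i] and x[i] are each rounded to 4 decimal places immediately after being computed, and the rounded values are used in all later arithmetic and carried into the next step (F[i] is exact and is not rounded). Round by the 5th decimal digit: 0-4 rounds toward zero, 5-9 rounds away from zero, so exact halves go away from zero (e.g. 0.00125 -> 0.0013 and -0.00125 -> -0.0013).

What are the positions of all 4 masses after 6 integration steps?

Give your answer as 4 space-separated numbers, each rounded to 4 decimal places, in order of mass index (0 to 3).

Answer: 5.0942 12.8273 15.5422 24.0366

Derivation:
Step 0: x=[5.0000 10.0000 19.0000 22.0000] v=[0.0000 1.0000 0.0000 0.0000]
Step 1: x=[4.9375 10.5000 18.6250 22.1875] v=[-0.2500 2.0000 -1.5000 0.7500]
Step 2: x=[4.8477 11.1602 17.9649 22.5274] v=[-0.3594 2.6406 -2.6406 1.3594]
Step 3: x=[4.7774 11.8511 17.1646 22.9571] v=[-0.2813 2.7637 -3.2012 1.7188]
Step 4: x=[4.7742 12.4320 16.3942 23.3998] v=[-0.0129 2.3237 -3.0815 1.7707]
Step 5: x=[4.8746 12.7820 15.8140 23.7796] v=[0.4016 1.3998 -2.3207 1.5193]
Step 6: x=[5.0942 12.8273 15.5422 24.0366] v=[0.8785 0.1810 -1.0873 1.0279]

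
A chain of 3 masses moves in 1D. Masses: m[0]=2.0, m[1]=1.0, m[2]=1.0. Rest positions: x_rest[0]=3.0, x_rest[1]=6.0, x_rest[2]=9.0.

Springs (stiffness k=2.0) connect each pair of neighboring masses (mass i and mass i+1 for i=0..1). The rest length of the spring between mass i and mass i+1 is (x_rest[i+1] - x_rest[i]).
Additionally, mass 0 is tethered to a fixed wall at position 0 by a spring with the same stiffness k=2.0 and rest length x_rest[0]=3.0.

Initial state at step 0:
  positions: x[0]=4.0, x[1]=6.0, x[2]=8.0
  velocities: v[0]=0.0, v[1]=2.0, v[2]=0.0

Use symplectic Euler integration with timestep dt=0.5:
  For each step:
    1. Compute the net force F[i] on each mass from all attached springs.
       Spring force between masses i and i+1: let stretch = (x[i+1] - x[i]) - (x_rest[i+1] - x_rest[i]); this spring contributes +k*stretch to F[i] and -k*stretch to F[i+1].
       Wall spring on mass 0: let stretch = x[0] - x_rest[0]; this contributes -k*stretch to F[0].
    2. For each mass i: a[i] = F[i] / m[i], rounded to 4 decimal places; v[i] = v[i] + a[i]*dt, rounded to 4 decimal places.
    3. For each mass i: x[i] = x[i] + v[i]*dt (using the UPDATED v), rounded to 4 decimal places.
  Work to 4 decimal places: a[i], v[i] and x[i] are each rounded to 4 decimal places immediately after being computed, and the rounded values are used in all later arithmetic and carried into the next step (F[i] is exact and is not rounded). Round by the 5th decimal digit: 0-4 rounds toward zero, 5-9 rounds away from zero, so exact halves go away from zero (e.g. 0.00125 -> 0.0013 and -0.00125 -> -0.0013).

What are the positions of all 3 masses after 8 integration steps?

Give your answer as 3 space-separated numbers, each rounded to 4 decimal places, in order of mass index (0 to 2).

Answer: 4.6325 6.2296 9.0890

Derivation:
Step 0: x=[4.0000 6.0000 8.0000] v=[0.0000 2.0000 0.0000]
Step 1: x=[3.5000 7.0000 8.5000] v=[-1.0000 2.0000 1.0000]
Step 2: x=[3.0000 7.0000 9.7500] v=[-1.0000 0.0000 2.5000]
Step 3: x=[2.7500 6.3750 11.1250] v=[-0.5000 -1.2500 2.7500]
Step 4: x=[2.7188 6.3125 11.6250] v=[-0.0625 -0.1250 1.0000]
Step 5: x=[2.9063 7.1094 10.9688] v=[0.3750 1.5938 -1.3125]
Step 6: x=[3.4180 7.7345 9.8829] v=[1.0234 1.2501 -2.1719]
Step 7: x=[4.1544 7.2755 9.2228] v=[1.4727 -0.9180 -1.3203]
Step 8: x=[4.6325 6.2296 9.0890] v=[0.9561 -2.0918 -0.2676]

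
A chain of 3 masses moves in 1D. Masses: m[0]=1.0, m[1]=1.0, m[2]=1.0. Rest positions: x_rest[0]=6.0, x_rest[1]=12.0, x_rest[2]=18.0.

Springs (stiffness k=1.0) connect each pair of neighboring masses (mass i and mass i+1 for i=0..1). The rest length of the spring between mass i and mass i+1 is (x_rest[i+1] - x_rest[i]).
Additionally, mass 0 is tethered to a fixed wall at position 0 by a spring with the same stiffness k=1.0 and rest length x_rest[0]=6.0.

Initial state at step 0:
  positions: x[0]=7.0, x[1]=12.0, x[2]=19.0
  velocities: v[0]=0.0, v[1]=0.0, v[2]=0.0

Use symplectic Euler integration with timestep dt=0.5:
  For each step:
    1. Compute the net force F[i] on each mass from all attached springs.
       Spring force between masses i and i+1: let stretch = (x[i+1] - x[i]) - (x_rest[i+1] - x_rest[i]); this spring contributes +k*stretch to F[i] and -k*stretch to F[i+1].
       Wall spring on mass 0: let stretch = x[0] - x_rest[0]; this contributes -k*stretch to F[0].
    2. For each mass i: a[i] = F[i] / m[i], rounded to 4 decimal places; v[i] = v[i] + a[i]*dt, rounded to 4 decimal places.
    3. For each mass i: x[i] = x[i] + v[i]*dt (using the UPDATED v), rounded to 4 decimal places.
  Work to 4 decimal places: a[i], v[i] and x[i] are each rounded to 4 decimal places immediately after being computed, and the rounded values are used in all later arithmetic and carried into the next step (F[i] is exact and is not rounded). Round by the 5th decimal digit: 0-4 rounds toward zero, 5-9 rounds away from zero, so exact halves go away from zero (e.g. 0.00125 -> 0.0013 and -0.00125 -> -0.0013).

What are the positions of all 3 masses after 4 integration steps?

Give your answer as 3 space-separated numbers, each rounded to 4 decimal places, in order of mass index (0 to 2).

Step 0: x=[7.0000 12.0000 19.0000] v=[0.0000 0.0000 0.0000]
Step 1: x=[6.5000 12.5000 18.7500] v=[-1.0000 1.0000 -0.5000]
Step 2: x=[5.8750 13.0625 18.4375] v=[-1.2500 1.1250 -0.6250]
Step 3: x=[5.5781 13.1719 18.2813] v=[-0.5938 0.2188 -0.3125]
Step 4: x=[5.7852 12.6602 18.3477] v=[0.4141 -1.0234 0.1328]

Answer: 5.7852 12.6602 18.3477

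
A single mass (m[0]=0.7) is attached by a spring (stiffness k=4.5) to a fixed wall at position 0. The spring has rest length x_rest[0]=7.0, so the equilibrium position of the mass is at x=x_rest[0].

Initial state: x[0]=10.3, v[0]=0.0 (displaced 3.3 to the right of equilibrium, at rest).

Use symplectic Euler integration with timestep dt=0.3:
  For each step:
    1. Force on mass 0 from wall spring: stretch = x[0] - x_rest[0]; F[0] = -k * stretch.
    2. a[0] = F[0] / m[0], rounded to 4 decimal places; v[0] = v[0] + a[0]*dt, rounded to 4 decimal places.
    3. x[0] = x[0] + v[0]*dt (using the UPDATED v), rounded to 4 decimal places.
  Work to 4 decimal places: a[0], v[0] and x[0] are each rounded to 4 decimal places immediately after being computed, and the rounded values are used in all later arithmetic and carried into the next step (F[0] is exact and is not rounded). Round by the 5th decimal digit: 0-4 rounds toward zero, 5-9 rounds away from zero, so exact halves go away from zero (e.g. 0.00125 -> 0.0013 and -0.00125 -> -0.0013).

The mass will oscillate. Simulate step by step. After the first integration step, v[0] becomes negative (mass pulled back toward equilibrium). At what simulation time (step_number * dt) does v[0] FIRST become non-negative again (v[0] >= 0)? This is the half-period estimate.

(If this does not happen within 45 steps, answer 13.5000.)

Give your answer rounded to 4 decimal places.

Step 0: x=[10.3000] v=[0.0000]
Step 1: x=[8.3907] v=[-6.3643]
Step 2: x=[5.6768] v=[-9.0464]
Step 3: x=[3.7285] v=[-6.4945]
Step 4: x=[3.6729] v=[-0.1852]
Step 5: x=[5.5423] v=[6.2314]
First v>=0 after going negative at step 5, time=1.5000

Answer: 1.5000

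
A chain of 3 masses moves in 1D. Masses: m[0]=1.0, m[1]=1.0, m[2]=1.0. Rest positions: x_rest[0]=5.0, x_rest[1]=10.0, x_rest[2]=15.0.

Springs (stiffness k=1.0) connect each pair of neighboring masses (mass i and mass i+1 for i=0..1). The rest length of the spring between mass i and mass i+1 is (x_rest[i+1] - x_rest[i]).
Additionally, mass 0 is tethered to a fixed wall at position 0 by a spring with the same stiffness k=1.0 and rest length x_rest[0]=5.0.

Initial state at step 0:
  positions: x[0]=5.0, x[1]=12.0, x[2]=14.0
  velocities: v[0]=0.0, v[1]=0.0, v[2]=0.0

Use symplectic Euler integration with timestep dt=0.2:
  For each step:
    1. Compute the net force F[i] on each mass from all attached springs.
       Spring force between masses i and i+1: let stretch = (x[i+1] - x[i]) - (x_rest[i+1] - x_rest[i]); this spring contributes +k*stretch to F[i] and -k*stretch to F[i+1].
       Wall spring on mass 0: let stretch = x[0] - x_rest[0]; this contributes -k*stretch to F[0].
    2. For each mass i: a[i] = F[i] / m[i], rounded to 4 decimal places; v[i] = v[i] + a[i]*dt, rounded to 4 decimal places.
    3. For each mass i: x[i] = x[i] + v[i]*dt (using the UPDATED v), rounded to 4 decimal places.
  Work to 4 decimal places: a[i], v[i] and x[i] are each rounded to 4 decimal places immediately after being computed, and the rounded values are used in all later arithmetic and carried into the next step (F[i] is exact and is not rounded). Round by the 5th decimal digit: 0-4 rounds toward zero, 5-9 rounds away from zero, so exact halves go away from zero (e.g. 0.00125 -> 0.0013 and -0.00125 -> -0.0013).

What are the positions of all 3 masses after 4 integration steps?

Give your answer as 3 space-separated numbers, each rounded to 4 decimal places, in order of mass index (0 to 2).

Answer: 5.5985 10.3393 15.0182

Derivation:
Step 0: x=[5.0000 12.0000 14.0000] v=[0.0000 0.0000 0.0000]
Step 1: x=[5.0800 11.8000 14.1200] v=[0.4000 -1.0000 0.6000]
Step 2: x=[5.2256 11.4240 14.3472] v=[0.7280 -1.8800 1.1360]
Step 3: x=[5.4101 10.9170 14.6575] v=[0.9226 -2.5350 1.5514]
Step 4: x=[5.5985 10.3393 15.0182] v=[0.9420 -2.8883 1.8033]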